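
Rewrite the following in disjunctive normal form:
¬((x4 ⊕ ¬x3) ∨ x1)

(¬x4 ∧ x3 ∧ ¬x1) ∨ (¬x3 ∧ x4 ∧ ¬x1)

¬((x4 ⊕ ¬x3) ∨ x1)
≡ ¬((x4 ∧ ¬¬x3) ∨ (¬x4 ∧ ¬x3) ∨ x1)   (expand ⊕)
≡ ¬(x4 ∧ ¬¬x3) ∧ ¬(¬x4 ∧ ¬x3) ∧ ¬x1   (De Morgan)
≡ (¬x4 ∨ ¬¬¬x3) ∧ ¬(¬x4 ∧ ¬x3) ∧ ¬x1   (De Morgan)
≡ (¬x4 ∨ ¬x3) ∧ ¬(¬x4 ∧ ¬x3) ∧ ¬x1   (double negation)
≡ (¬x4 ∨ ¬x3) ∧ (¬¬x4 ∨ ¬¬x3) ∧ ¬x1   (De Morgan)
≡ (¬x4 ∨ ¬x3) ∧ (x4 ∨ ¬¬x3) ∧ ¬x1   (double negation)
≡ (¬x4 ∨ ¬x3) ∧ (x4 ∨ x3) ∧ ¬x1   (double negation)
≡ (¬x4 ∧ x4 ∧ ¬x1) ∨ (¬x4 ∧ x3 ∧ ¬x1) ∨ (¬x3 ∧ x4 ∧ ¬x1) ∨ (¬x3 ∧ x3 ∧ ¬x1)   (distribute ∧ over ∨)
≡ (¬x4 ∧ x3 ∧ ¬x1) ∨ (¬x3 ∧ x4 ∧ ¬x1)   (simplify)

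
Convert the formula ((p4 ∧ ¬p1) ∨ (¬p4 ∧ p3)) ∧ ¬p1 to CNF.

(p4 ∨ p3) ∧ ¬p1

((p4 ∧ ¬p1) ∨ (¬p4 ∧ p3)) ∧ ¬p1
= (p4 ∨ ¬p4) ∧ (p4 ∨ p3) ∧ (¬p1 ∨ ¬p4) ∧ (¬p1 ∨ p3) ∧ ¬p1   — distribute ∨ over ∧
= (p4 ∨ p3) ∧ ¬p1   — simplify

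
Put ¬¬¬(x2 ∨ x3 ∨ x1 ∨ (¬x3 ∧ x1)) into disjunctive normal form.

¬x2 ∧ ¬x3 ∧ ¬x1

¬¬¬(x2 ∨ x3 ∨ x1 ∨ (¬x3 ∧ x1))
≡ ¬(x2 ∨ x3 ∨ x1 ∨ (¬x3 ∧ x1))   (double negation)
≡ ¬x2 ∧ ¬x3 ∧ ¬x1 ∧ ¬(¬x3 ∧ x1)   (De Morgan)
≡ ¬x2 ∧ ¬x3 ∧ ¬x1 ∧ (¬¬x3 ∨ ¬x1)   (De Morgan)
≡ ¬x2 ∧ ¬x3 ∧ ¬x1 ∧ (x3 ∨ ¬x1)   (double negation)
≡ (¬x2 ∧ ¬x3 ∧ ¬x1 ∧ x3) ∨ (¬x2 ∧ ¬x3 ∧ ¬x1 ∧ ¬x1)   (distribute ∧ over ∨)
≡ ¬x2 ∧ ¬x3 ∧ ¬x1   (simplify)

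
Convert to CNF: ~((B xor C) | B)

~((B xor C) | B)
= ~(((B | C) & ~(B & C)) | B)   (expand xor)
= ~((B | C) & ~(B & C)) & ~B   (De Morgan)
= (~(B | C) | ~~(B & C)) & ~B   (De Morgan)
= ((~B & ~C) | ~~(B & C)) & ~B   (De Morgan)
= ((~B & ~C) | (B & C)) & ~B   (double negation)
= (~B | B) & (~B | C) & (~C | B) & (~C | C) & ~B   (distribute | over &)
= (~C | B) & ~B   (simplify)

(~C | B) & ~B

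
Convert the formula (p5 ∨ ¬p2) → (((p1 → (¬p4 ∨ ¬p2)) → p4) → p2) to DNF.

(p5 ∨ ¬p2) → (((p1 → (¬p4 ∨ ¬p2)) → p4) → p2)
≡ ¬(p5 ∨ ¬p2) ∨ (((p1 → (¬p4 ∨ ¬p2)) → p4) → p2)   [eliminate →]
≡ ¬(p5 ∨ ¬p2) ∨ ¬((p1 → (¬p4 ∨ ¬p2)) → p4) ∨ p2   [eliminate →]
≡ ¬(p5 ∨ ¬p2) ∨ ¬(¬(p1 → (¬p4 ∨ ¬p2)) ∨ p4) ∨ p2   [eliminate →]
≡ ¬(p5 ∨ ¬p2) ∨ ¬(¬(¬p1 ∨ ¬p4 ∨ ¬p2) ∨ p4) ∨ p2   [eliminate →]
≡ (¬p5 ∧ ¬¬p2) ∨ ¬(¬(¬p1 ∨ ¬p4 ∨ ¬p2) ∨ p4) ∨ p2   [De Morgan]
≡ (¬p5 ∧ p2) ∨ ¬(¬(¬p1 ∨ ¬p4 ∨ ¬p2) ∨ p4) ∨ p2   [double negation]
≡ (¬p5 ∧ p2) ∨ (¬¬(¬p1 ∨ ¬p4 ∨ ¬p2) ∧ ¬p4) ∨ p2   [De Morgan]
≡ (¬p5 ∧ p2) ∨ ((¬p1 ∨ ¬p4 ∨ ¬p2) ∧ ¬p4) ∨ p2   [double negation]
≡ (¬p5 ∧ p2) ∨ (¬p1 ∧ ¬p4) ∨ (¬p4 ∧ ¬p4) ∨ (¬p2 ∧ ¬p4) ∨ p2   [distribute ∧ over ∨]
≡ ¬p4 ∨ p2   [simplify]

¬p4 ∨ p2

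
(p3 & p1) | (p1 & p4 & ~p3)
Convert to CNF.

(p3 | p4) & p1

(p3 & p1) | (p1 & p4 & ~p3)
≡ (p3 | p1) & (p3 | p4) & (p3 | ~p3) & (p1 | p1) & (p1 | p4) & (p1 | ~p3)   — distribute | over &
≡ (p3 | p4) & p1   — simplify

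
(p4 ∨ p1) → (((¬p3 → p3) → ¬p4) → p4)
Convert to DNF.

(¬p4 ∧ ¬p1) ∨ p4

(p4 ∨ p1) → (((¬p3 → p3) → ¬p4) → p4)
⇔ ¬(p4 ∨ p1) ∨ (((¬p3 → p3) → ¬p4) → p4)   — eliminate →
⇔ ¬(p4 ∨ p1) ∨ ¬((¬p3 → p3) → ¬p4) ∨ p4   — eliminate →
⇔ ¬(p4 ∨ p1) ∨ ¬(¬(¬p3 → p3) ∨ ¬p4) ∨ p4   — eliminate →
⇔ ¬(p4 ∨ p1) ∨ ¬(¬(¬¬p3 ∨ p3) ∨ ¬p4) ∨ p4   — eliminate →
⇔ (¬p4 ∧ ¬p1) ∨ ¬(¬(¬¬p3 ∨ p3) ∨ ¬p4) ∨ p4   — De Morgan
⇔ (¬p4 ∧ ¬p1) ∨ (¬¬(¬¬p3 ∨ p3) ∧ ¬¬p4) ∨ p4   — De Morgan
⇔ (¬p4 ∧ ¬p1) ∨ ((¬¬p3 ∨ p3) ∧ ¬¬p4) ∨ p4   — double negation
⇔ (¬p4 ∧ ¬p1) ∨ ((p3 ∨ p3) ∧ ¬¬p4) ∨ p4   — double negation
⇔ (¬p4 ∧ ¬p1) ∨ ((p3 ∨ p3) ∧ p4) ∨ p4   — double negation
⇔ (¬p4 ∧ ¬p1) ∨ (p3 ∧ p4) ∨ (p3 ∧ p4) ∨ p4   — distribute ∧ over ∨
⇔ (¬p4 ∧ ¬p1) ∨ p4   — simplify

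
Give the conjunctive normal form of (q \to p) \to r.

(q \lor r) \land (\lnot p \lor r)

(q \to p) \to r
= \lnot (q \to p) \lor r   — eliminate \to
= \lnot (\lnot q \lor p) \lor r   — eliminate \to
= (\lnot \lnot q \land \lnot p) \lor r   — De Morgan
= (q \land \lnot p) \lor r   — double negation
= (q \lor r) \land (\lnot p \lor r)   — distribute \lor over \land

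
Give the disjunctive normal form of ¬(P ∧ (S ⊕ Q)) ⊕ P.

¬P ∨ P ∧ S ∧ ¬Q ∨ P ∧ ¬S ∧ Q

¬(P ∧ (S ⊕ Q)) ⊕ P
= ¬(P ∧ (S ⊕ Q)) ∧ ¬P ∨ ¬¬(P ∧ (S ⊕ Q)) ∧ P   [expand ⊕]
= ¬(P ∧ (S ∧ ¬Q ∨ ¬S ∧ Q)) ∧ ¬P ∨ ¬¬(P ∧ (S ⊕ Q)) ∧ P   [expand ⊕]
= ¬(P ∧ (S ∧ ¬Q ∨ ¬S ∧ Q)) ∧ ¬P ∨ ¬¬(P ∧ (S ∧ ¬Q ∨ ¬S ∧ Q)) ∧ P   [expand ⊕]
= (¬P ∨ ¬(S ∧ ¬Q ∨ ¬S ∧ Q)) ∧ ¬P ∨ ¬¬(P ∧ (S ∧ ¬Q ∨ ¬S ∧ Q)) ∧ P   [De Morgan]
= (¬P ∨ ¬(S ∧ ¬Q) ∧ ¬(¬S ∧ Q)) ∧ ¬P ∨ ¬¬(P ∧ (S ∧ ¬Q ∨ ¬S ∧ Q)) ∧ P   [De Morgan]
= (¬P ∨ (¬S ∨ ¬¬Q) ∧ ¬(¬S ∧ Q)) ∧ ¬P ∨ ¬¬(P ∧ (S ∧ ¬Q ∨ ¬S ∧ Q)) ∧ P   [De Morgan]
= (¬P ∨ (¬S ∨ Q) ∧ ¬(¬S ∧ Q)) ∧ ¬P ∨ ¬¬(P ∧ (S ∧ ¬Q ∨ ¬S ∧ Q)) ∧ P   [double negation]
= (¬P ∨ (¬S ∨ Q) ∧ (¬¬S ∨ ¬Q)) ∧ ¬P ∨ ¬¬(P ∧ (S ∧ ¬Q ∨ ¬S ∧ Q)) ∧ P   [De Morgan]
= (¬P ∨ (¬S ∨ Q) ∧ (S ∨ ¬Q)) ∧ ¬P ∨ ¬¬(P ∧ (S ∧ ¬Q ∨ ¬S ∧ Q)) ∧ P   [double negation]
= (¬P ∨ (¬S ∨ Q) ∧ (S ∨ ¬Q)) ∧ ¬P ∨ P ∧ (S ∧ ¬Q ∨ ¬S ∧ Q) ∧ P   [double negation]
= ¬P ∧ ¬P ∨ ¬S ∧ S ∧ ¬P ∨ ¬S ∧ ¬Q ∧ ¬P ∨ Q ∧ S ∧ ¬P ∨ Q ∧ ¬Q ∧ ¬P ∨ P ∧ S ∧ ¬Q ∧ P ∨ P ∧ ¬S ∧ Q ∧ P   [distribute ∧ over ∨]
= ¬P ∨ P ∧ S ∧ ¬Q ∨ P ∧ ¬S ∧ Q   [simplify]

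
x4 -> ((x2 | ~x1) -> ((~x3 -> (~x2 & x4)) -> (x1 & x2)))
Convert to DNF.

x4 -> ((x2 | ~x1) -> ((~x3 -> (~x2 & x4)) -> (x1 & x2)))
≡ ~x4 | ((x2 | ~x1) -> ((~x3 -> (~x2 & x4)) -> (x1 & x2)))   — eliminate ->
≡ ~x4 | ~(x2 | ~x1) | ((~x3 -> (~x2 & x4)) -> (x1 & x2))   — eliminate ->
≡ ~x4 | ~(x2 | ~x1) | ~(~x3 -> (~x2 & x4)) | (x1 & x2)   — eliminate ->
≡ ~x4 | ~(x2 | ~x1) | ~(~~x3 | (~x2 & x4)) | (x1 & x2)   — eliminate ->
≡ ~x4 | (~x2 & ~~x1) | ~(~~x3 | (~x2 & x4)) | (x1 & x2)   — De Morgan
≡ ~x4 | (~x2 & x1) | ~(~~x3 | (~x2 & x4)) | (x1 & x2)   — double negation
≡ ~x4 | (~x2 & x1) | (~~~x3 & ~(~x2 & x4)) | (x1 & x2)   — De Morgan
≡ ~x4 | (~x2 & x1) | (~x3 & ~(~x2 & x4)) | (x1 & x2)   — double negation
≡ ~x4 | (~x2 & x1) | (~x3 & (~~x2 | ~x4)) | (x1 & x2)   — De Morgan
≡ ~x4 | (~x2 & x1) | (~x3 & (x2 | ~x4)) | (x1 & x2)   — double negation
≡ ~x4 | (~x2 & x1) | (~x3 & x2) | (~x3 & ~x4) | (x1 & x2)   — distribute & over |
≡ ~x4 | (~x2 & x1) | (~x3 & x2) | (x1 & x2)   — simplify

~x4 | (~x2 & x1) | (~x3 & x2) | (x1 & x2)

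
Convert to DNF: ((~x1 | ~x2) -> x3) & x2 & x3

((~x1 | ~x2) -> x3) & x2 & x3
≡ (~(~x1 | ~x2) | x3) & x2 & x3   (eliminate ->)
≡ ((~~x1 & ~~x2) | x3) & x2 & x3   (De Morgan)
≡ ((x1 & ~~x2) | x3) & x2 & x3   (double negation)
≡ ((x1 & x2) | x3) & x2 & x3   (double negation)
≡ (x1 & x2 & x2 & x3) | (x3 & x2 & x3)   (distribute & over |)
≡ x3 & x2   (simplify)

x3 & x2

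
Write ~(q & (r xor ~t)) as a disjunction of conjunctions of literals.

~(q & (r xor ~t))
≡ ~(q & ((r & ~~t) | (~r & ~t)))
≡ ~q | ~((r & ~~t) | (~r & ~t))
≡ ~q | (~(r & ~~t) & ~(~r & ~t))
≡ ~q | ((~r | ~~~t) & ~(~r & ~t))
≡ ~q | ((~r | ~t) & ~(~r & ~t))
≡ ~q | ((~r | ~t) & (~~r | ~~t))
≡ ~q | ((~r | ~t) & (r | ~~t))
≡ ~q | ((~r | ~t) & (r | t))
≡ ~q | (~r & r) | (~r & t) | (~t & r) | (~t & t)
≡ ~q | (~r & t) | (~t & r)

~q | (~r & t) | (~t & r)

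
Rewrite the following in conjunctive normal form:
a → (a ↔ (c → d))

¬a ∨ ¬c ∨ d

a → (a ↔ (c → d))
≡ ¬a ∨ (a ↔ (c → d))   — eliminate →
≡ ¬a ∨ ((a → (c → d)) ∧ ((c → d) → a))   — eliminate ↔
≡ ¬a ∨ ((¬a ∨ (c → d)) ∧ ((c → d) → a))   — eliminate →
≡ ¬a ∨ ((¬a ∨ ¬c ∨ d) ∧ ((c → d) → a))   — eliminate →
≡ ¬a ∨ ((¬a ∨ ¬c ∨ d) ∧ (¬(c → d) ∨ a))   — eliminate →
≡ ¬a ∨ ((¬a ∨ ¬c ∨ d) ∧ (¬(¬c ∨ d) ∨ a))   — eliminate →
≡ ¬a ∨ ((¬a ∨ ¬c ∨ d) ∧ ((¬¬c ∧ ¬d) ∨ a))   — De Morgan
≡ ¬a ∨ ((¬a ∨ ¬c ∨ d) ∧ ((c ∧ ¬d) ∨ a))   — double negation
≡ (¬a ∨ ¬a ∨ ¬c ∨ d) ∧ (¬a ∨ c ∨ a) ∧ (¬a ∨ ¬d ∨ a)   — distribute ∨ over ∧
≡ ¬a ∨ ¬c ∨ d   — simplify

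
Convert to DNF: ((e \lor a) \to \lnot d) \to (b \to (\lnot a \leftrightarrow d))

(e \land d) \lor (a \land d) \lor \lnot b \lor (a \land \lnot d) \lor (d \land \lnot a)

((e \lor a) \to \lnot d) \to (b \to (\lnot a \leftrightarrow d))
≡ \lnot ((e \lor a) \to \lnot d) \lor (b \to (\lnot a \leftrightarrow d))   [eliminate \to]
≡ \lnot (\lnot (e \lor a) \lor \lnot d) \lor (b \to (\lnot a \leftrightarrow d))   [eliminate \to]
≡ \lnot (\lnot (e \lor a) \lor \lnot d) \lor \lnot b \lor (\lnot a \leftrightarrow d)   [eliminate \to]
≡ \lnot (\lnot (e \lor a) \lor \lnot d) \lor \lnot b \lor ((\lnot a \to d) \land (d \to \lnot a))   [eliminate \leftrightarrow]
≡ \lnot (\lnot (e \lor a) \lor \lnot d) \lor \lnot b \lor ((\lnot \lnot a \lor d) \land (d \to \lnot a))   [eliminate \to]
≡ \lnot (\lnot (e \lor a) \lor \lnot d) \lor \lnot b \lor ((\lnot \lnot a \lor d) \land (\lnot d \lor \lnot a))   [eliminate \to]
≡ (\lnot \lnot (e \lor a) \land \lnot \lnot d) \lor \lnot b \lor ((\lnot \lnot a \lor d) \land (\lnot d \lor \lnot a))   [De Morgan]
≡ ((e \lor a) \land \lnot \lnot d) \lor \lnot b \lor ((\lnot \lnot a \lor d) \land (\lnot d \lor \lnot a))   [double negation]
≡ ((e \lor a) \land d) \lor \lnot b \lor ((\lnot \lnot a \lor d) \land (\lnot d \lor \lnot a))   [double negation]
≡ ((e \lor a) \land d) \lor \lnot b \lor ((a \lor d) \land (\lnot d \lor \lnot a))   [double negation]
≡ (e \land d) \lor (a \land d) \lor \lnot b \lor (a \land \lnot d) \lor (a \land \lnot a) \lor (d \land \lnot d) \lor (d \land \lnot a)   [distribute \land over \lor]
≡ (e \land d) \lor (a \land d) \lor \lnot b \lor (a \land \lnot d) \lor (d \land \lnot a)   [simplify]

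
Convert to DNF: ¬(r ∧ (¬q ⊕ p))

¬r ∨ (q ∧ ¬p) ∨ (p ∧ ¬q)

¬(r ∧ (¬q ⊕ p))
≡ ¬(r ∧ ((¬q ∧ ¬p) ∨ (¬¬q ∧ p)))   (expand ⊕)
≡ ¬r ∨ ¬((¬q ∧ ¬p) ∨ (¬¬q ∧ p))   (De Morgan)
≡ ¬r ∨ (¬(¬q ∧ ¬p) ∧ ¬(¬¬q ∧ p))   (De Morgan)
≡ ¬r ∨ ((¬¬q ∨ ¬¬p) ∧ ¬(¬¬q ∧ p))   (De Morgan)
≡ ¬r ∨ ((q ∨ ¬¬p) ∧ ¬(¬¬q ∧ p))   (double negation)
≡ ¬r ∨ ((q ∨ p) ∧ ¬(¬¬q ∧ p))   (double negation)
≡ ¬r ∨ ((q ∨ p) ∧ (¬¬¬q ∨ ¬p))   (De Morgan)
≡ ¬r ∨ ((q ∨ p) ∧ (¬q ∨ ¬p))   (double negation)
≡ ¬r ∨ (q ∧ ¬q) ∨ (q ∧ ¬p) ∨ (p ∧ ¬q) ∨ (p ∧ ¬p)   (distribute ∧ over ∨)
≡ ¬r ∨ (q ∧ ¬p) ∨ (p ∧ ¬q)   (simplify)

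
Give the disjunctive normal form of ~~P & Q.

P & Q

~~P & Q
≡ P & Q   [double negation]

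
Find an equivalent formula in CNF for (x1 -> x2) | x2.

~x1 | x2

(x1 -> x2) | x2
≡ ~x1 | x2 | x2   [eliminate ->]
≡ ~x1 | x2   [simplify]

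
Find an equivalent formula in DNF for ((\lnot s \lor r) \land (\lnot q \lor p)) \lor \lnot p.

((\lnot s \lor r) \land (\lnot q \lor p)) \lor \lnot p
= (\lnot s \land \lnot q) \lor (\lnot s \land p) \lor (r \land \lnot q) \lor (r \land p) \lor \lnot p   [distribute \land over \lor]

(\lnot s \land \lnot q) \lor (\lnot s \land p) \lor (r \land \lnot q) \lor (r \land p) \lor \lnot p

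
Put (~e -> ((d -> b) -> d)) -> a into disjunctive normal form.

(~e & ~d) | a

(~e -> ((d -> b) -> d)) -> a
≡ ~(~e -> ((d -> b) -> d)) | a   (eliminate ->)
≡ ~(~~e | ((d -> b) -> d)) | a   (eliminate ->)
≡ ~(~~e | ~(d -> b) | d) | a   (eliminate ->)
≡ ~(~~e | ~(~d | b) | d) | a   (eliminate ->)
≡ (~~~e & ~~(~d | b) & ~d) | a   (De Morgan)
≡ (~e & ~~(~d | b) & ~d) | a   (double negation)
≡ (~e & (~d | b) & ~d) | a   (double negation)
≡ (~e & ~d & ~d) | (~e & b & ~d) | a   (distribute & over |)
≡ (~e & ~d) | a   (simplify)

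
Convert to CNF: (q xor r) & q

(~q | ~r) & q

(q xor r) & q
≡ (q | r) & ~(q & r) & q
≡ (q | r) & (~q | ~r) & q
≡ (~q | ~r) & q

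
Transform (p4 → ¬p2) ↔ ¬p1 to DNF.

(p4 → ¬p2) ↔ ¬p1
⇔ ((p4 → ¬p2) → ¬p1) ∧ (¬p1 → (p4 → ¬p2))
⇔ (¬(p4 → ¬p2) ∨ ¬p1) ∧ (¬p1 → (p4 → ¬p2))
⇔ (¬(¬p4 ∨ ¬p2) ∨ ¬p1) ∧ (¬p1 → (p4 → ¬p2))
⇔ (¬(¬p4 ∨ ¬p2) ∨ ¬p1) ∧ (¬¬p1 ∨ (p4 → ¬p2))
⇔ (¬(¬p4 ∨ ¬p2) ∨ ¬p1) ∧ (¬¬p1 ∨ ¬p4 ∨ ¬p2)
⇔ ((¬¬p4 ∧ ¬¬p2) ∨ ¬p1) ∧ (¬¬p1 ∨ ¬p4 ∨ ¬p2)
⇔ ((p4 ∧ ¬¬p2) ∨ ¬p1) ∧ (¬¬p1 ∨ ¬p4 ∨ ¬p2)
⇔ ((p4 ∧ p2) ∨ ¬p1) ∧ (¬¬p1 ∨ ¬p4 ∨ ¬p2)
⇔ ((p4 ∧ p2) ∨ ¬p1) ∧ (p1 ∨ ¬p4 ∨ ¬p2)
⇔ (p4 ∧ p2 ∧ p1) ∨ (p4 ∧ p2 ∧ ¬p4) ∨ (p4 ∧ p2 ∧ ¬p2) ∨ (¬p1 ∧ p1) ∨ (¬p1 ∧ ¬p4) ∨ (¬p1 ∧ ¬p2)
⇔ (p4 ∧ p2 ∧ p1) ∨ (¬p1 ∧ ¬p4) ∨ (¬p1 ∧ ¬p2)

(p4 ∧ p2 ∧ p1) ∨ (¬p1 ∧ ¬p4) ∨ (¬p1 ∧ ¬p2)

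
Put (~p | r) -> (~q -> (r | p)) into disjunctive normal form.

q | r | p

(~p | r) -> (~q -> (r | p))
≡ ~(~p | r) | (~q -> (r | p))   (eliminate ->)
≡ ~(~p | r) | ~~q | r | p   (eliminate ->)
≡ (~~p & ~r) | ~~q | r | p   (De Morgan)
≡ (p & ~r) | ~~q | r | p   (double negation)
≡ (p & ~r) | q | r | p   (double negation)
≡ q | r | p   (simplify)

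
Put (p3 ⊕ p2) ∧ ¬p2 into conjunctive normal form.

(p3 ∨ p2) ∧ ¬p2

(p3 ⊕ p2) ∧ ¬p2
⇔ (p3 ∨ p2) ∧ ¬(p3 ∧ p2) ∧ ¬p2   (expand ⊕)
⇔ (p3 ∨ p2) ∧ (¬p3 ∨ ¬p2) ∧ ¬p2   (De Morgan)
⇔ (p3 ∨ p2) ∧ ¬p2   (simplify)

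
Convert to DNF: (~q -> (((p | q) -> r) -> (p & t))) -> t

(~q -> (((p | q) -> r) -> (p & t))) -> t
≡ ~(~q -> (((p | q) -> r) -> (p & t))) | t   [eliminate ->]
≡ ~(~~q | (((p | q) -> r) -> (p & t))) | t   [eliminate ->]
≡ ~(~~q | ~((p | q) -> r) | (p & t)) | t   [eliminate ->]
≡ ~(~~q | ~(~(p | q) | r) | (p & t)) | t   [eliminate ->]
≡ (~~~q & ~~(~(p | q) | r) & ~(p & t)) | t   [De Morgan]
≡ (~q & ~~(~(p | q) | r) & ~(p & t)) | t   [double negation]
≡ (~q & (~(p | q) | r) & ~(p & t)) | t   [double negation]
≡ (~q & ((~p & ~q) | r) & ~(p & t)) | t   [De Morgan]
≡ (~q & ((~p & ~q) | r) & (~p | ~t)) | t   [De Morgan]
≡ (~q & ~p & ~q & ~p) | (~q & ~p & ~q & ~t) | (~q & r & ~p) | (~q & r & ~t) | t   [distribute & over |]
≡ (~q & ~p) | (~q & r & ~t) | t   [simplify]

(~q & ~p) | (~q & r & ~t) | t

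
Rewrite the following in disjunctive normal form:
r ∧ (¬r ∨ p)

r ∧ (¬r ∨ p)
≡ r ∧ ¬r ∨ r ∧ p   [distribute ∧ over ∨]
≡ r ∧ p   [simplify]

r ∧ p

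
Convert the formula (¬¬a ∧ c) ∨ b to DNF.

(a ∧ c) ∨ b

(¬¬a ∧ c) ∨ b
≡ (a ∧ c) ∨ b   — double negation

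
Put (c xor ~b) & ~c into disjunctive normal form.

~c & ~b

(c xor ~b) & ~c
= ((c & ~~b) | (~c & ~b)) & ~c   [expand xor]
= ((c & b) | (~c & ~b)) & ~c   [double negation]
= (c & b & ~c) | (~c & ~b & ~c)   [distribute & over |]
= ~c & ~b   [simplify]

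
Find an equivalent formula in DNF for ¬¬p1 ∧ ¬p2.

p1 ∧ ¬p2

¬¬p1 ∧ ¬p2
≡ p1 ∧ ¬p2   [double negation]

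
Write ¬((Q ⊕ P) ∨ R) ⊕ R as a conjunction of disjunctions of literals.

(¬Q ∨ P ∨ R) ∧ (¬P ∨ Q ∨ R)

¬((Q ⊕ P) ∨ R) ⊕ R
≡ (¬((Q ⊕ P) ∨ R) ∨ R) ∧ ¬(¬((Q ⊕ P) ∨ R) ∧ R)   [expand ⊕]
≡ (¬(((Q ∨ P) ∧ ¬(Q ∧ P)) ∨ R) ∨ R) ∧ ¬(¬((Q ⊕ P) ∨ R) ∧ R)   [expand ⊕]
≡ (¬(((Q ∨ P) ∧ ¬(Q ∧ P)) ∨ R) ∨ R) ∧ ¬(¬(((Q ∨ P) ∧ ¬(Q ∧ P)) ∨ R) ∧ R)   [expand ⊕]
≡ ((¬((Q ∨ P) ∧ ¬(Q ∧ P)) ∧ ¬R) ∨ R) ∧ ¬(¬(((Q ∨ P) ∧ ¬(Q ∧ P)) ∨ R) ∧ R)   [De Morgan]
≡ (((¬(Q ∨ P) ∨ ¬¬(Q ∧ P)) ∧ ¬R) ∨ R) ∧ ¬(¬(((Q ∨ P) ∧ ¬(Q ∧ P)) ∨ R) ∧ R)   [De Morgan]
≡ ((((¬Q ∧ ¬P) ∨ ¬¬(Q ∧ P)) ∧ ¬R) ∨ R) ∧ ¬(¬(((Q ∨ P) ∧ ¬(Q ∧ P)) ∨ R) ∧ R)   [De Morgan]
≡ ((((¬Q ∧ ¬P) ∨ (Q ∧ P)) ∧ ¬R) ∨ R) ∧ ¬(¬(((Q ∨ P) ∧ ¬(Q ∧ P)) ∨ R) ∧ R)   [double negation]
≡ ((((¬Q ∧ ¬P) ∨ (Q ∧ P)) ∧ ¬R) ∨ R) ∧ (¬¬(((Q ∨ P) ∧ ¬(Q ∧ P)) ∨ R) ∨ ¬R)   [De Morgan]
≡ ((((¬Q ∧ ¬P) ∨ (Q ∧ P)) ∧ ¬R) ∨ R) ∧ (((Q ∨ P) ∧ ¬(Q ∧ P)) ∨ R ∨ ¬R)   [double negation]
≡ ((((¬Q ∧ ¬P) ∨ (Q ∧ P)) ∧ ¬R) ∨ R) ∧ (((Q ∨ P) ∧ (¬Q ∨ ¬P)) ∨ R ∨ ¬R)   [De Morgan]
≡ (¬Q ∨ Q ∨ R) ∧ (¬Q ∨ P ∨ R) ∧ (¬P ∨ Q ∨ R) ∧ (¬P ∨ P ∨ R) ∧ (¬R ∨ R) ∧ (Q ∨ P ∨ R ∨ ¬R) ∧ (¬Q ∨ ¬P ∨ R ∨ ¬R)   [distribute ∨ over ∧]
≡ (¬Q ∨ P ∨ R) ∧ (¬P ∨ Q ∨ R)   [simplify]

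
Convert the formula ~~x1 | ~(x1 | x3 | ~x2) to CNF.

(x1 | ~x3) & (x1 | x2)

~~x1 | ~(x1 | x3 | ~x2)
= x1 | ~(x1 | x3 | ~x2)   (double negation)
= x1 | (~x1 & ~x3 & ~~x2)   (De Morgan)
= x1 | (~x1 & ~x3 & x2)   (double negation)
= (x1 | ~x1) & (x1 | ~x3) & (x1 | x2)   (distribute | over &)
= (x1 | ~x3) & (x1 | x2)   (simplify)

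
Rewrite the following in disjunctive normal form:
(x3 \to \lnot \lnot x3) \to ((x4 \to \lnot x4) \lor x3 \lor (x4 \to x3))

(x3 \to \lnot \lnot x3) \to ((x4 \to \lnot x4) \lor x3 \lor (x4 \to x3))
≡ \lnot (x3 \to \lnot \lnot x3) \lor (x4 \to \lnot x4) \lor x3 \lor (x4 \to x3)   — eliminate \to
≡ \lnot (\lnot x3 \lor \lnot \lnot x3) \lor (x4 \to \lnot x4) \lor x3 \lor (x4 \to x3)   — eliminate \to
≡ \lnot (\lnot x3 \lor \lnot \lnot x3) \lor \lnot x4 \lor \lnot x4 \lor x3 \lor (x4 \to x3)   — eliminate \to
≡ \lnot (\lnot x3 \lor \lnot \lnot x3) \lor \lnot x4 \lor \lnot x4 \lor x3 \lor \lnot x4 \lor x3   — eliminate \to
≡ (\lnot \lnot x3 \land \lnot \lnot \lnot x3) \lor \lnot x4 \lor \lnot x4 \lor x3 \lor \lnot x4 \lor x3   — De Morgan
≡ (x3 \land \lnot \lnot \lnot x3) \lor \lnot x4 \lor \lnot x4 \lor x3 \lor \lnot x4 \lor x3   — double negation
≡ (x3 \land \lnot x3) \lor \lnot x4 \lor \lnot x4 \lor x3 \lor \lnot x4 \lor x3   — double negation
≡ \lnot x4 \lor x3   — simplify

\lnot x4 \lor x3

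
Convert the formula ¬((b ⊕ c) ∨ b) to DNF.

¬b ∧ ¬c

¬((b ⊕ c) ∨ b)
⇔ ¬((b ∧ ¬c) ∨ (¬b ∧ c) ∨ b)   [expand ⊕]
⇔ ¬(b ∧ ¬c) ∧ ¬(¬b ∧ c) ∧ ¬b   [De Morgan]
⇔ (¬b ∨ ¬¬c) ∧ ¬(¬b ∧ c) ∧ ¬b   [De Morgan]
⇔ (¬b ∨ c) ∧ ¬(¬b ∧ c) ∧ ¬b   [double negation]
⇔ (¬b ∨ c) ∧ (¬¬b ∨ ¬c) ∧ ¬b   [De Morgan]
⇔ (¬b ∨ c) ∧ (b ∨ ¬c) ∧ ¬b   [double negation]
⇔ (¬b ∧ b ∧ ¬b) ∨ (¬b ∧ ¬c ∧ ¬b) ∨ (c ∧ b ∧ ¬b) ∨ (c ∧ ¬c ∧ ¬b)   [distribute ∧ over ∨]
⇔ ¬b ∧ ¬c   [simplify]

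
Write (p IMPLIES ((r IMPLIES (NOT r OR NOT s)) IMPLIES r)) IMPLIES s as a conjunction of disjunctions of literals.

(p OR s) AND (NOT r OR s)

(p IMPLIES ((r IMPLIES (NOT r OR NOT s)) IMPLIES r)) IMPLIES s
⇔ NOT (p IMPLIES ((r IMPLIES (NOT r OR NOT s)) IMPLIES r)) OR s   (eliminate IMPLIES)
⇔ NOT (NOT p OR ((r IMPLIES (NOT r OR NOT s)) IMPLIES r)) OR s   (eliminate IMPLIES)
⇔ NOT (NOT p OR NOT (r IMPLIES (NOT r OR NOT s)) OR r) OR s   (eliminate IMPLIES)
⇔ NOT (NOT p OR NOT (NOT r OR NOT r OR NOT s) OR r) OR s   (eliminate IMPLIES)
⇔ (NOT NOT p AND NOT NOT (NOT r OR NOT r OR NOT s) AND NOT r) OR s   (De Morgan)
⇔ (p AND NOT NOT (NOT r OR NOT r OR NOT s) AND NOT r) OR s   (double negation)
⇔ (p AND (NOT r OR NOT r OR NOT s) AND NOT r) OR s   (double negation)
⇔ (p OR s) AND (NOT r OR NOT r OR NOT s OR s) AND (NOT r OR s)   (distribute OR over AND)
⇔ (p OR s) AND (NOT r OR s)   (simplify)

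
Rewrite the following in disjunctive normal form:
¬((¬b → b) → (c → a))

¬((¬b → b) → (c → a))
≡ ¬(¬(¬b → b) ∨ (c → a))   [eliminate →]
≡ ¬(¬(¬¬b ∨ b) ∨ (c → a))   [eliminate →]
≡ ¬(¬(¬¬b ∨ b) ∨ ¬c ∨ a)   [eliminate →]
≡ ¬¬(¬¬b ∨ b) ∧ ¬¬c ∧ ¬a   [De Morgan]
≡ (¬¬b ∨ b) ∧ ¬¬c ∧ ¬a   [double negation]
≡ (b ∨ b) ∧ ¬¬c ∧ ¬a   [double negation]
≡ (b ∨ b) ∧ c ∧ ¬a   [double negation]
≡ (b ∧ c ∧ ¬a) ∨ (b ∧ c ∧ ¬a)   [distribute ∧ over ∨]
≡ b ∧ c ∧ ¬a   [simplify]

b ∧ c ∧ ¬a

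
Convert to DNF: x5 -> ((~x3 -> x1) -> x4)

x5 -> ((~x3 -> x1) -> x4)
⇔ ~x5 | ((~x3 -> x1) -> x4)   [eliminate ->]
⇔ ~x5 | ~(~x3 -> x1) | x4   [eliminate ->]
⇔ ~x5 | ~(~~x3 | x1) | x4   [eliminate ->]
⇔ ~x5 | (~~~x3 & ~x1) | x4   [De Morgan]
⇔ ~x5 | (~x3 & ~x1) | x4   [double negation]

~x5 | (~x3 & ~x1) | x4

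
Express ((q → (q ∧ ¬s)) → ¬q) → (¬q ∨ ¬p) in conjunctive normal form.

¬q ∨ ¬s ∨ ¬p

((q → (q ∧ ¬s)) → ¬q) → (¬q ∨ ¬p)
≡ ¬((q → (q ∧ ¬s)) → ¬q) ∨ ¬q ∨ ¬p   (eliminate →)
≡ ¬(¬(q → (q ∧ ¬s)) ∨ ¬q) ∨ ¬q ∨ ¬p   (eliminate →)
≡ ¬(¬(¬q ∨ (q ∧ ¬s)) ∨ ¬q) ∨ ¬q ∨ ¬p   (eliminate →)
≡ (¬¬(¬q ∨ (q ∧ ¬s)) ∧ ¬¬q) ∨ ¬q ∨ ¬p   (De Morgan)
≡ ((¬q ∨ (q ∧ ¬s)) ∧ ¬¬q) ∨ ¬q ∨ ¬p   (double negation)
≡ ((¬q ∨ (q ∧ ¬s)) ∧ q) ∨ ¬q ∨ ¬p   (double negation)
≡ (¬q ∨ q ∨ ¬q ∨ ¬p) ∧ (¬q ∨ ¬s ∨ ¬q ∨ ¬p) ∧ (q ∨ ¬q ∨ ¬p)   (distribute ∨ over ∧)
≡ ¬q ∨ ¬s ∨ ¬p   (simplify)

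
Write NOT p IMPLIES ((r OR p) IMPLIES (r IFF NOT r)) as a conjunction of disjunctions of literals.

p OR NOT r

NOT p IMPLIES ((r OR p) IMPLIES (r IFF NOT r))
= NOT NOT p OR ((r OR p) IMPLIES (r IFF NOT r))   — eliminate IMPLIES
= NOT NOT p OR NOT (r OR p) OR (r IFF NOT r)   — eliminate IMPLIES
= NOT NOT p OR NOT (r OR p) OR ((r IMPLIES NOT r) AND (NOT r IMPLIES r))   — eliminate IFF
= NOT NOT p OR NOT (r OR p) OR ((NOT r OR NOT r) AND (NOT r IMPLIES r))   — eliminate IMPLIES
= NOT NOT p OR NOT (r OR p) OR ((NOT r OR NOT r) AND (NOT NOT r OR r))   — eliminate IMPLIES
= p OR NOT (r OR p) OR ((NOT r OR NOT r) AND (NOT NOT r OR r))   — double negation
= p OR (NOT r AND NOT p) OR ((NOT r OR NOT r) AND (NOT NOT r OR r))   — De Morgan
= p OR (NOT r AND NOT p) OR ((NOT r OR NOT r) AND (r OR r))   — double negation
= (p OR NOT r OR NOT r OR NOT r) AND (p OR NOT r OR r OR r) AND (p OR NOT p OR NOT r OR NOT r) AND (p OR NOT p OR r OR r)   — distribute OR over AND
= p OR NOT r   — simplify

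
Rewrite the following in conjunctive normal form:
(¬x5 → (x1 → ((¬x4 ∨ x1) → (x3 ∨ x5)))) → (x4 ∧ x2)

(¬x5 ∨ x4) ∧ (¬x5 ∨ x2) ∧ (x1 ∨ x4) ∧ (x1 ∨ x2) ∧ (¬x3 ∨ x4) ∧ (¬x3 ∨ x2)

(¬x5 → (x1 → ((¬x4 ∨ x1) → (x3 ∨ x5)))) → (x4 ∧ x2)
≡ ¬(¬x5 → (x1 → ((¬x4 ∨ x1) → (x3 ∨ x5)))) ∨ (x4 ∧ x2)   (eliminate →)
≡ ¬(¬¬x5 ∨ (x1 → ((¬x4 ∨ x1) → (x3 ∨ x5)))) ∨ (x4 ∧ x2)   (eliminate →)
≡ ¬(¬¬x5 ∨ ¬x1 ∨ ((¬x4 ∨ x1) → (x3 ∨ x5))) ∨ (x4 ∧ x2)   (eliminate →)
≡ ¬(¬¬x5 ∨ ¬x1 ∨ ¬(¬x4 ∨ x1) ∨ x3 ∨ x5) ∨ (x4 ∧ x2)   (eliminate →)
≡ (¬¬¬x5 ∧ ¬¬x1 ∧ ¬¬(¬x4 ∨ x1) ∧ ¬x3 ∧ ¬x5) ∨ (x4 ∧ x2)   (De Morgan)
≡ (¬x5 ∧ ¬¬x1 ∧ ¬¬(¬x4 ∨ x1) ∧ ¬x3 ∧ ¬x5) ∨ (x4 ∧ x2)   (double negation)
≡ (¬x5 ∧ x1 ∧ ¬¬(¬x4 ∨ x1) ∧ ¬x3 ∧ ¬x5) ∨ (x4 ∧ x2)   (double negation)
≡ (¬x5 ∧ x1 ∧ (¬x4 ∨ x1) ∧ ¬x3 ∧ ¬x5) ∨ (x4 ∧ x2)   (double negation)
≡ (¬x5 ∨ x4) ∧ (¬x5 ∨ x2) ∧ (x1 ∨ x4) ∧ (x1 ∨ x2) ∧ (¬x4 ∨ x1 ∨ x4) ∧ (¬x4 ∨ x1 ∨ x2) ∧ (¬x3 ∨ x4) ∧ (¬x3 ∨ x2) ∧ (¬x5 ∨ x4) ∧ (¬x5 ∨ x2)   (distribute ∨ over ∧)
≡ (¬x5 ∨ x4) ∧ (¬x5 ∨ x2) ∧ (x1 ∨ x4) ∧ (x1 ∨ x2) ∧ (¬x3 ∨ x4) ∧ (¬x3 ∨ x2)   (simplify)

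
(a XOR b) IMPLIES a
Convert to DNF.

(NOT a AND NOT b) OR a

(a XOR b) IMPLIES a
≡ NOT (a XOR b) OR a   — eliminate IMPLIES
≡ NOT ((a AND NOT b) OR (NOT a AND b)) OR a   — expand XOR
≡ (NOT (a AND NOT b) AND NOT (NOT a AND b)) OR a   — De Morgan
≡ ((NOT a OR NOT NOT b) AND NOT (NOT a AND b)) OR a   — De Morgan
≡ ((NOT a OR b) AND NOT (NOT a AND b)) OR a   — double negation
≡ ((NOT a OR b) AND (NOT NOT a OR NOT b)) OR a   — De Morgan
≡ ((NOT a OR b) AND (a OR NOT b)) OR a   — double negation
≡ (NOT a AND a) OR (NOT a AND NOT b) OR (b AND a) OR (b AND NOT b) OR a   — distribute AND over OR
≡ (NOT a AND NOT b) OR a   — simplify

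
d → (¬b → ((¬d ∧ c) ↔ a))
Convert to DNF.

d → (¬b → ((¬d ∧ c) ↔ a))
≡ ¬d ∨ (¬b → ((¬d ∧ c) ↔ a))   [eliminate →]
≡ ¬d ∨ ¬¬b ∨ ((¬d ∧ c) ↔ a)   [eliminate →]
≡ ¬d ∨ ¬¬b ∨ (((¬d ∧ c) → a) ∧ (a → (¬d ∧ c)))   [eliminate ↔]
≡ ¬d ∨ ¬¬b ∨ ((¬(¬d ∧ c) ∨ a) ∧ (a → (¬d ∧ c)))   [eliminate →]
≡ ¬d ∨ ¬¬b ∨ ((¬(¬d ∧ c) ∨ a) ∧ (¬a ∨ (¬d ∧ c)))   [eliminate →]
≡ ¬d ∨ b ∨ ((¬(¬d ∧ c) ∨ a) ∧ (¬a ∨ (¬d ∧ c)))   [double negation]
≡ ¬d ∨ b ∨ ((¬¬d ∨ ¬c ∨ a) ∧ (¬a ∨ (¬d ∧ c)))   [De Morgan]
≡ ¬d ∨ b ∨ ((d ∨ ¬c ∨ a) ∧ (¬a ∨ (¬d ∧ c)))   [double negation]
≡ ¬d ∨ b ∨ (d ∧ ¬a) ∨ (d ∧ ¬d ∧ c) ∨ (¬c ∧ ¬a) ∨ (¬c ∧ ¬d ∧ c) ∨ (a ∧ ¬a) ∨ (a ∧ ¬d ∧ c)   [distribute ∧ over ∨]
≡ ¬d ∨ b ∨ (d ∧ ¬a) ∨ (¬c ∧ ¬a)   [simplify]

¬d ∨ b ∨ (d ∧ ¬a) ∨ (¬c ∧ ¬a)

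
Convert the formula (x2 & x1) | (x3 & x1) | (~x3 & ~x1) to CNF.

(x2 | x3 | ~x1) & (x1 | ~x3)

(x2 & x1) | (x3 & x1) | (~x3 & ~x1)
≡ (x2 | x3 | ~x3) & (x2 | x3 | ~x1) & (x2 | x1 | ~x3) & (x2 | x1 | ~x1) & (x1 | x3 | ~x3) & (x1 | x3 | ~x1) & (x1 | x1 | ~x3) & (x1 | x1 | ~x1)
≡ (x2 | x3 | ~x1) & (x1 | ~x3)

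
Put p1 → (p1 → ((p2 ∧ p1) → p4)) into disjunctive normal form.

p1 → (p1 → ((p2 ∧ p1) → p4))
≡ ¬p1 ∨ (p1 → ((p2 ∧ p1) → p4))   [eliminate →]
≡ ¬p1 ∨ ¬p1 ∨ ((p2 ∧ p1) → p4)   [eliminate →]
≡ ¬p1 ∨ ¬p1 ∨ ¬(p2 ∧ p1) ∨ p4   [eliminate →]
≡ ¬p1 ∨ ¬p1 ∨ ¬p2 ∨ ¬p1 ∨ p4   [De Morgan]
≡ ¬p1 ∨ ¬p2 ∨ p4   [simplify]

¬p1 ∨ ¬p2 ∨ p4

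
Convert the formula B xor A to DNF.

(B & ~A) | (~B & A)

B xor A
= (B & ~A) | (~B & A)   [expand xor]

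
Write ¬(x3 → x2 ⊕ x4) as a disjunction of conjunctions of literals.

x3 ∧ ¬x2 ∧ ¬x4 ∨ x3 ∧ x4 ∧ x2

¬(x3 → x2 ⊕ x4)
≡ ¬(¬x3 ∨ (x2 ⊕ x4))   [eliminate →]
≡ ¬(¬x3 ∨ x2 ∧ ¬x4 ∨ ¬x2 ∧ x4)   [expand ⊕]
≡ ¬¬x3 ∧ ¬(x2 ∧ ¬x4) ∧ ¬(¬x2 ∧ x4)   [De Morgan]
≡ x3 ∧ ¬(x2 ∧ ¬x4) ∧ ¬(¬x2 ∧ x4)   [double negation]
≡ x3 ∧ (¬x2 ∨ ¬¬x4) ∧ ¬(¬x2 ∧ x4)   [De Morgan]
≡ x3 ∧ (¬x2 ∨ x4) ∧ ¬(¬x2 ∧ x4)   [double negation]
≡ x3 ∧ (¬x2 ∨ x4) ∧ (¬¬x2 ∨ ¬x4)   [De Morgan]
≡ x3 ∧ (¬x2 ∨ x4) ∧ (x2 ∨ ¬x4)   [double negation]
≡ x3 ∧ ¬x2 ∧ x2 ∨ x3 ∧ ¬x2 ∧ ¬x4 ∨ x3 ∧ x4 ∧ x2 ∨ x3 ∧ x4 ∧ ¬x4   [distribute ∧ over ∨]
≡ x3 ∧ ¬x2 ∧ ¬x4 ∨ x3 ∧ x4 ∧ x2   [simplify]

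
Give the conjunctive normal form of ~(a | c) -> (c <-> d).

a | c | ~d

~(a | c) -> (c <-> d)
= ~~(a | c) | (c <-> d)   [eliminate ->]
= ~~(a | c) | ((c -> d) & (d -> c))   [eliminate <->]
= ~~(a | c) | ((~c | d) & (d -> c))   [eliminate ->]
= ~~(a | c) | ((~c | d) & (~d | c))   [eliminate ->]
= a | c | ((~c | d) & (~d | c))   [double negation]
= (a | c | ~c | d) & (a | c | ~d | c)   [distribute | over &]
= a | c | ~d   [simplify]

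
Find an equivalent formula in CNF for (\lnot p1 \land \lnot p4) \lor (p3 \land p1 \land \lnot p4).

(\lnot p1 \land \lnot p4) \lor (p3 \land p1 \land \lnot p4)
= (\lnot p1 \lor p3) \land (\lnot p1 \lor p1) \land (\lnot p1 \lor \lnot p4) \land (\lnot p4 \lor p3) \land (\lnot p4 \lor p1) \land (\lnot p4 \lor \lnot p4)   [distribute \lor over \land]
= (\lnot p1 \lor p3) \land \lnot p4   [simplify]

(\lnot p1 \lor p3) \land \lnot p4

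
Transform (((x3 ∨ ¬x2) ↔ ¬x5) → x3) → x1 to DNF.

(¬x3 ∧ x2 ∧ x5) ∨ (¬x5 ∧ ¬x2 ∧ ¬x3) ∨ x1

(((x3 ∨ ¬x2) ↔ ¬x5) → x3) → x1
⇔ ¬(((x3 ∨ ¬x2) ↔ ¬x5) → x3) ∨ x1   (eliminate →)
⇔ ¬(¬((x3 ∨ ¬x2) ↔ ¬x5) ∨ x3) ∨ x1   (eliminate →)
⇔ ¬(¬(((x3 ∨ ¬x2) → ¬x5) ∧ (¬x5 → (x3 ∨ ¬x2))) ∨ x3) ∨ x1   (eliminate ↔)
⇔ ¬(¬((¬(x3 ∨ ¬x2) ∨ ¬x5) ∧ (¬x5 → (x3 ∨ ¬x2))) ∨ x3) ∨ x1   (eliminate →)
⇔ ¬(¬((¬(x3 ∨ ¬x2) ∨ ¬x5) ∧ (¬¬x5 ∨ x3 ∨ ¬x2)) ∨ x3) ∨ x1   (eliminate →)
⇔ (¬¬((¬(x3 ∨ ¬x2) ∨ ¬x5) ∧ (¬¬x5 ∨ x3 ∨ ¬x2)) ∧ ¬x3) ∨ x1   (De Morgan)
⇔ ((¬(x3 ∨ ¬x2) ∨ ¬x5) ∧ (¬¬x5 ∨ x3 ∨ ¬x2) ∧ ¬x3) ∨ x1   (double negation)
⇔ (((¬x3 ∧ ¬¬x2) ∨ ¬x5) ∧ (¬¬x5 ∨ x3 ∨ ¬x2) ∧ ¬x3) ∨ x1   (De Morgan)
⇔ (((¬x3 ∧ x2) ∨ ¬x5) ∧ (¬¬x5 ∨ x3 ∨ ¬x2) ∧ ¬x3) ∨ x1   (double negation)
⇔ (((¬x3 ∧ x2) ∨ ¬x5) ∧ (x5 ∨ x3 ∨ ¬x2) ∧ ¬x3) ∨ x1   (double negation)
⇔ (¬x3 ∧ x2 ∧ x5 ∧ ¬x3) ∨ (¬x3 ∧ x2 ∧ x3 ∧ ¬x3) ∨ (¬x3 ∧ x2 ∧ ¬x2 ∧ ¬x3) ∨ (¬x5 ∧ x5 ∧ ¬x3) ∨ (¬x5 ∧ x3 ∧ ¬x3) ∨ (¬x5 ∧ ¬x2 ∧ ¬x3) ∨ x1   (distribute ∧ over ∨)
⇔ (¬x3 ∧ x2 ∧ x5) ∨ (¬x5 ∧ ¬x2 ∧ ¬x3) ∨ x1   (simplify)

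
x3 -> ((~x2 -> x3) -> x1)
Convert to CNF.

x3 -> ((~x2 -> x3) -> x1)
⇔ ~x3 | ((~x2 -> x3) -> x1)   [eliminate ->]
⇔ ~x3 | ~(~x2 -> x3) | x1   [eliminate ->]
⇔ ~x3 | ~(~~x2 | x3) | x1   [eliminate ->]
⇔ ~x3 | (~~~x2 & ~x3) | x1   [De Morgan]
⇔ ~x3 | (~x2 & ~x3) | x1   [double negation]
⇔ (~x3 | ~x2 | x1) & (~x3 | ~x3 | x1)   [distribute | over &]
⇔ ~x3 | x1   [simplify]

~x3 | x1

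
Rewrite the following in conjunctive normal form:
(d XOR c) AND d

(d XOR c) AND d
≡ (d OR c) AND NOT (d AND c) AND d   [expand XOR]
≡ (d OR c) AND (NOT d OR NOT c) AND d   [De Morgan]
≡ (NOT d OR NOT c) AND d   [simplify]

(NOT d OR NOT c) AND d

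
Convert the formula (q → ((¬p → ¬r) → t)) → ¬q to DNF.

(q ∧ p ∧ ¬t) ∨ (q ∧ ¬r ∧ ¬t) ∨ ¬q

(q → ((¬p → ¬r) → t)) → ¬q
⇔ ¬(q → ((¬p → ¬r) → t)) ∨ ¬q   (eliminate →)
⇔ ¬(¬q ∨ ((¬p → ¬r) → t)) ∨ ¬q   (eliminate →)
⇔ ¬(¬q ∨ ¬(¬p → ¬r) ∨ t) ∨ ¬q   (eliminate →)
⇔ ¬(¬q ∨ ¬(¬¬p ∨ ¬r) ∨ t) ∨ ¬q   (eliminate →)
⇔ (¬¬q ∧ ¬¬(¬¬p ∨ ¬r) ∧ ¬t) ∨ ¬q   (De Morgan)
⇔ (q ∧ ¬¬(¬¬p ∨ ¬r) ∧ ¬t) ∨ ¬q   (double negation)
⇔ (q ∧ (¬¬p ∨ ¬r) ∧ ¬t) ∨ ¬q   (double negation)
⇔ (q ∧ (p ∨ ¬r) ∧ ¬t) ∨ ¬q   (double negation)
⇔ (q ∧ p ∧ ¬t) ∨ (q ∧ ¬r ∧ ¬t) ∨ ¬q   (distribute ∧ over ∨)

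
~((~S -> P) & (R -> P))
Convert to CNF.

(~S | R) & ~P

~((~S -> P) & (R -> P))
≡ ~((~~S | P) & (R -> P))   [eliminate ->]
≡ ~((~~S | P) & (~R | P))   [eliminate ->]
≡ ~(~~S | P) | ~(~R | P)   [De Morgan]
≡ (~~~S & ~P) | ~(~R | P)   [De Morgan]
≡ (~S & ~P) | ~(~R | P)   [double negation]
≡ (~S & ~P) | (~~R & ~P)   [De Morgan]
≡ (~S & ~P) | (R & ~P)   [double negation]
≡ (~S | R) & (~S | ~P) & (~P | R) & (~P | ~P)   [distribute | over &]
≡ (~S | R) & ~P   [simplify]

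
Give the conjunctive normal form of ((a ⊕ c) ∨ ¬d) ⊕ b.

((a ⊕ c) ∨ ¬d) ⊕ b
⇔ ((a ⊕ c) ∨ ¬d ∨ b) ∧ ¬(((a ⊕ c) ∨ ¬d) ∧ b)   (expand ⊕)
⇔ (((a ∨ c) ∧ ¬(a ∧ c)) ∨ ¬d ∨ b) ∧ ¬(((a ⊕ c) ∨ ¬d) ∧ b)   (expand ⊕)
⇔ (((a ∨ c) ∧ ¬(a ∧ c)) ∨ ¬d ∨ b) ∧ ¬((((a ∨ c) ∧ ¬(a ∧ c)) ∨ ¬d) ∧ b)   (expand ⊕)
⇔ (((a ∨ c) ∧ (¬a ∨ ¬c)) ∨ ¬d ∨ b) ∧ ¬((((a ∨ c) ∧ ¬(a ∧ c)) ∨ ¬d) ∧ b)   (De Morgan)
⇔ (((a ∨ c) ∧ (¬a ∨ ¬c)) ∨ ¬d ∨ b) ∧ (¬(((a ∨ c) ∧ ¬(a ∧ c)) ∨ ¬d) ∨ ¬b)   (De Morgan)
⇔ (((a ∨ c) ∧ (¬a ∨ ¬c)) ∨ ¬d ∨ b) ∧ ((¬((a ∨ c) ∧ ¬(a ∧ c)) ∧ ¬¬d) ∨ ¬b)   (De Morgan)
⇔ (((a ∨ c) ∧ (¬a ∨ ¬c)) ∨ ¬d ∨ b) ∧ (((¬(a ∨ c) ∨ ¬¬(a ∧ c)) ∧ ¬¬d) ∨ ¬b)   (De Morgan)
⇔ (((a ∨ c) ∧ (¬a ∨ ¬c)) ∨ ¬d ∨ b) ∧ ((((¬a ∧ ¬c) ∨ ¬¬(a ∧ c)) ∧ ¬¬d) ∨ ¬b)   (De Morgan)
⇔ (((a ∨ c) ∧ (¬a ∨ ¬c)) ∨ ¬d ∨ b) ∧ ((((¬a ∧ ¬c) ∨ (a ∧ c)) ∧ ¬¬d) ∨ ¬b)   (double negation)
⇔ (((a ∨ c) ∧ (¬a ∨ ¬c)) ∨ ¬d ∨ b) ∧ ((((¬a ∧ ¬c) ∨ (a ∧ c)) ∧ d) ∨ ¬b)   (double negation)
⇔ (a ∨ c ∨ ¬d ∨ b) ∧ (¬a ∨ ¬c ∨ ¬d ∨ b) ∧ (¬a ∨ a ∨ ¬b) ∧ (¬a ∨ c ∨ ¬b) ∧ (¬c ∨ a ∨ ¬b) ∧ (¬c ∨ c ∨ ¬b) ∧ (d ∨ ¬b)   (distribute ∨ over ∧)
⇔ (a ∨ c ∨ ¬d ∨ b) ∧ (¬a ∨ ¬c ∨ ¬d ∨ b) ∧ (¬a ∨ c ∨ ¬b) ∧ (¬c ∨ a ∨ ¬b) ∧ (d ∨ ¬b)   (simplify)

(a ∨ c ∨ ¬d ∨ b) ∧ (¬a ∨ ¬c ∨ ¬d ∨ b) ∧ (¬a ∨ c ∨ ¬b) ∧ (¬c ∨ a ∨ ¬b) ∧ (d ∨ ¬b)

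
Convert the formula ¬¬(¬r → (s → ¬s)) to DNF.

¬¬(¬r → (s → ¬s))
≡ ¬¬(¬¬r ∨ (s → ¬s))
≡ ¬¬(¬¬r ∨ ¬s ∨ ¬s)
≡ ¬¬r ∨ ¬s ∨ ¬s
≡ r ∨ ¬s ∨ ¬s
≡ r ∨ ¬s

r ∨ ¬s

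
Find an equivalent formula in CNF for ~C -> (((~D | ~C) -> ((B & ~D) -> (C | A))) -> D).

(C | B | D) & (C | ~A | D)

~C -> (((~D | ~C) -> ((B & ~D) -> (C | A))) -> D)
≡ ~~C | (((~D | ~C) -> ((B & ~D) -> (C | A))) -> D)   [eliminate ->]
≡ ~~C | ~((~D | ~C) -> ((B & ~D) -> (C | A))) | D   [eliminate ->]
≡ ~~C | ~(~(~D | ~C) | ((B & ~D) -> (C | A))) | D   [eliminate ->]
≡ ~~C | ~(~(~D | ~C) | ~(B & ~D) | C | A) | D   [eliminate ->]
≡ C | ~(~(~D | ~C) | ~(B & ~D) | C | A) | D   [double negation]
≡ C | (~~(~D | ~C) & ~~(B & ~D) & ~C & ~A) | D   [De Morgan]
≡ C | ((~D | ~C) & ~~(B & ~D) & ~C & ~A) | D   [double negation]
≡ C | ((~D | ~C) & B & ~D & ~C & ~A) | D   [double negation]
≡ (C | ~D | ~C | D) & (C | B | D) & (C | ~D | D) & (C | ~C | D) & (C | ~A | D)   [distribute | over &]
≡ (C | B | D) & (C | ~A | D)   [simplify]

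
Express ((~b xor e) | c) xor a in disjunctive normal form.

(~b & ~e & ~a) | (b & e & ~a) | (c & ~a) | (b & ~e & ~c & a) | (e & ~b & ~c & a)

((~b xor e) | c) xor a
= (((~b xor e) | c) & ~a) | (~((~b xor e) | c) & a)   [expand xor]
= (((~b & ~e) | (~~b & e) | c) & ~a) | (~((~b xor e) | c) & a)   [expand xor]
= (((~b & ~e) | (~~b & e) | c) & ~a) | (~((~b & ~e) | (~~b & e) | c) & a)   [expand xor]
= (((~b & ~e) | (b & e) | c) & ~a) | (~((~b & ~e) | (~~b & e) | c) & a)   [double negation]
= (((~b & ~e) | (b & e) | c) & ~a) | (~(~b & ~e) & ~(~~b & e) & ~c & a)   [De Morgan]
= (((~b & ~e) | (b & e) | c) & ~a) | ((~~b | ~~e) & ~(~~b & e) & ~c & a)   [De Morgan]
= (((~b & ~e) | (b & e) | c) & ~a) | ((b | ~~e) & ~(~~b & e) & ~c & a)   [double negation]
= (((~b & ~e) | (b & e) | c) & ~a) | ((b | e) & ~(~~b & e) & ~c & a)   [double negation]
= (((~b & ~e) | (b & e) | c) & ~a) | ((b | e) & (~~~b | ~e) & ~c & a)   [De Morgan]
= (((~b & ~e) | (b & e) | c) & ~a) | ((b | e) & (~b | ~e) & ~c & a)   [double negation]
= (~b & ~e & ~a) | (b & e & ~a) | (c & ~a) | (b & ~b & ~c & a) | (b & ~e & ~c & a) | (e & ~b & ~c & a) | (e & ~e & ~c & a)   [distribute & over |]
= (~b & ~e & ~a) | (b & e & ~a) | (c & ~a) | (b & ~e & ~c & a) | (e & ~b & ~c & a)   [simplify]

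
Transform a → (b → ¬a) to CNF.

¬a ∨ ¬b

a → (b → ¬a)
⇔ ¬a ∨ (b → ¬a)   — eliminate →
⇔ ¬a ∨ ¬b ∨ ¬a   — eliminate →
⇔ ¬a ∨ ¬b   — simplify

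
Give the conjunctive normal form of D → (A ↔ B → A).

D → (A ↔ B → A)
= ¬D ∨ (A ↔ B → A)   — eliminate →
= ¬D ∨ (A → (B → A)) ∧ ((B → A) → A)   — eliminate ↔
= ¬D ∨ (¬A ∨ (B → A)) ∧ ((B → A) → A)   — eliminate →
= ¬D ∨ (¬A ∨ ¬B ∨ A) ∧ ((B → A) → A)   — eliminate →
= ¬D ∨ (¬A ∨ ¬B ∨ A) ∧ (¬(B → A) ∨ A)   — eliminate →
= ¬D ∨ (¬A ∨ ¬B ∨ A) ∧ (¬(¬B ∨ A) ∨ A)   — eliminate →
= ¬D ∨ (¬A ∨ ¬B ∨ A) ∧ (¬¬B ∧ ¬A ∨ A)   — De Morgan
= ¬D ∨ (¬A ∨ ¬B ∨ A) ∧ (B ∧ ¬A ∨ A)   — double negation
= (¬D ∨ ¬A ∨ ¬B ∨ A) ∧ (¬D ∨ B ∨ A) ∧ (¬D ∨ ¬A ∨ A)   — distribute ∨ over ∧
= ¬D ∨ B ∨ A   — simplify

¬D ∨ B ∨ A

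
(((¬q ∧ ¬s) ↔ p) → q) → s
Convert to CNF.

(((¬q ∧ ¬s) ↔ p) → q) → s
⇔ ¬(((¬q ∧ ¬s) ↔ p) → q) ∨ s   [eliminate →]
⇔ ¬(¬((¬q ∧ ¬s) ↔ p) ∨ q) ∨ s   [eliminate →]
⇔ ¬(¬(((¬q ∧ ¬s) → p) ∧ (p → (¬q ∧ ¬s))) ∨ q) ∨ s   [eliminate ↔]
⇔ ¬(¬((¬(¬q ∧ ¬s) ∨ p) ∧ (p → (¬q ∧ ¬s))) ∨ q) ∨ s   [eliminate →]
⇔ ¬(¬((¬(¬q ∧ ¬s) ∨ p) ∧ (¬p ∨ (¬q ∧ ¬s))) ∨ q) ∨ s   [eliminate →]
⇔ (¬¬((¬(¬q ∧ ¬s) ∨ p) ∧ (¬p ∨ (¬q ∧ ¬s))) ∧ ¬q) ∨ s   [De Morgan]
⇔ ((¬(¬q ∧ ¬s) ∨ p) ∧ (¬p ∨ (¬q ∧ ¬s)) ∧ ¬q) ∨ s   [double negation]
⇔ ((¬¬q ∨ ¬¬s ∨ p) ∧ (¬p ∨ (¬q ∧ ¬s)) ∧ ¬q) ∨ s   [De Morgan]
⇔ ((q ∨ ¬¬s ∨ p) ∧ (¬p ∨ (¬q ∧ ¬s)) ∧ ¬q) ∨ s   [double negation]
⇔ ((q ∨ s ∨ p) ∧ (¬p ∨ (¬q ∧ ¬s)) ∧ ¬q) ∨ s   [double negation]
⇔ (q ∨ s ∨ p ∨ s) ∧ (¬p ∨ ¬q ∨ s) ∧ (¬p ∨ ¬s ∨ s) ∧ (¬q ∨ s)   [distribute ∨ over ∧]
⇔ (q ∨ s ∨ p) ∧ (¬q ∨ s)   [simplify]

(q ∨ s ∨ p) ∧ (¬q ∨ s)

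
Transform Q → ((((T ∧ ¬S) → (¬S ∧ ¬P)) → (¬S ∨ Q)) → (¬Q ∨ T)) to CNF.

¬Q ∨ T

Q → ((((T ∧ ¬S) → (¬S ∧ ¬P)) → (¬S ∨ Q)) → (¬Q ∨ T))
≡ ¬Q ∨ ((((T ∧ ¬S) → (¬S ∧ ¬P)) → (¬S ∨ Q)) → (¬Q ∨ T))
≡ ¬Q ∨ ¬(((T ∧ ¬S) → (¬S ∧ ¬P)) → (¬S ∨ Q)) ∨ ¬Q ∨ T
≡ ¬Q ∨ ¬(¬((T ∧ ¬S) → (¬S ∧ ¬P)) ∨ ¬S ∨ Q) ∨ ¬Q ∨ T
≡ ¬Q ∨ ¬(¬(¬(T ∧ ¬S) ∨ (¬S ∧ ¬P)) ∨ ¬S ∨ Q) ∨ ¬Q ∨ T
≡ ¬Q ∨ (¬¬(¬(T ∧ ¬S) ∨ (¬S ∧ ¬P)) ∧ ¬¬S ∧ ¬Q) ∨ ¬Q ∨ T
≡ ¬Q ∨ ((¬(T ∧ ¬S) ∨ (¬S ∧ ¬P)) ∧ ¬¬S ∧ ¬Q) ∨ ¬Q ∨ T
≡ ¬Q ∨ ((¬T ∨ ¬¬S ∨ (¬S ∧ ¬P)) ∧ ¬¬S ∧ ¬Q) ∨ ¬Q ∨ T
≡ ¬Q ∨ ((¬T ∨ S ∨ (¬S ∧ ¬P)) ∧ ¬¬S ∧ ¬Q) ∨ ¬Q ∨ T
≡ ¬Q ∨ ((¬T ∨ S ∨ (¬S ∧ ¬P)) ∧ S ∧ ¬Q) ∨ ¬Q ∨ T
≡ (¬Q ∨ ¬T ∨ S ∨ ¬S ∨ ¬Q ∨ T) ∧ (¬Q ∨ ¬T ∨ S ∨ ¬P ∨ ¬Q ∨ T) ∧ (¬Q ∨ S ∨ ¬Q ∨ T) ∧ (¬Q ∨ ¬Q ∨ ¬Q ∨ T)
≡ ¬Q ∨ T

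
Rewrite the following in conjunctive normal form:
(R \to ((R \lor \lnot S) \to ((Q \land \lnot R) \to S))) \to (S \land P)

(R \lor S) \land (R \lor P) \land (Q \lor S) \land (Q \lor P) \land (\lnot R \lor S) \land (\lnot R \lor P) \land (\lnot S \lor P)

(R \to ((R \lor \lnot S) \to ((Q \land \lnot R) \to S))) \to (S \land P)
≡ \lnot (R \to ((R \lor \lnot S) \to ((Q \land \lnot R) \to S))) \lor (S \land P)   — eliminate \to
≡ \lnot (\lnot R \lor ((R \lor \lnot S) \to ((Q \land \lnot R) \to S))) \lor (S \land P)   — eliminate \to
≡ \lnot (\lnot R \lor \lnot (R \lor \lnot S) \lor ((Q \land \lnot R) \to S)) \lor (S \land P)   — eliminate \to
≡ \lnot (\lnot R \lor \lnot (R \lor \lnot S) \lor \lnot (Q \land \lnot R) \lor S) \lor (S \land P)   — eliminate \to
≡ (\lnot \lnot R \land \lnot \lnot (R \lor \lnot S) \land \lnot \lnot (Q \land \lnot R) \land \lnot S) \lor (S \land P)   — De Morgan
≡ (R \land \lnot \lnot (R \lor \lnot S) \land \lnot \lnot (Q \land \lnot R) \land \lnot S) \lor (S \land P)   — double negation
≡ (R \land (R \lor \lnot S) \land \lnot \lnot (Q \land \lnot R) \land \lnot S) \lor (S \land P)   — double negation
≡ (R \land (R \lor \lnot S) \land Q \land \lnot R \land \lnot S) \lor (S \land P)   — double negation
≡ (R \lor S) \land (R \lor P) \land (R \lor \lnot S \lor S) \land (R \lor \lnot S \lor P) \land (Q \lor S) \land (Q \lor P) \land (\lnot R \lor S) \land (\lnot R \lor P) \land (\lnot S \lor S) \land (\lnot S \lor P)   — distribute \lor over \land
≡ (R \lor S) \land (R \lor P) \land (Q \lor S) \land (Q \lor P) \land (\lnot R \lor S) \land (\lnot R \lor P) \land (\lnot S \lor P)   — simplify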